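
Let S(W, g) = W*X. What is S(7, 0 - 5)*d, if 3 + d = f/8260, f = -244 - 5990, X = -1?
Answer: 15507/590 ≈ 26.283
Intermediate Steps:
f = -6234
S(W, g) = -W (S(W, g) = W*(-1) = -W)
d = -15507/4130 (d = -3 - 6234/8260 = -3 - 6234*1/8260 = -3 - 3117/4130 = -15507/4130 ≈ -3.7547)
S(7, 0 - 5)*d = -1*7*(-15507/4130) = -7*(-15507/4130) = 15507/590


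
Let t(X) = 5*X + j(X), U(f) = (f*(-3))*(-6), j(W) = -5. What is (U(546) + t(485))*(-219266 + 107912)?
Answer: -1363863792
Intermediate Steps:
U(f) = 18*f (U(f) = -3*f*(-6) = 18*f)
t(X) = -5 + 5*X (t(X) = 5*X - 5 = -5 + 5*X)
(U(546) + t(485))*(-219266 + 107912) = (18*546 + (-5 + 5*485))*(-219266 + 107912) = (9828 + (-5 + 2425))*(-111354) = (9828 + 2420)*(-111354) = 12248*(-111354) = -1363863792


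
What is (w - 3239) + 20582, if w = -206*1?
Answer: 17137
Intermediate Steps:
w = -206
(w - 3239) + 20582 = (-206 - 3239) + 20582 = -3445 + 20582 = 17137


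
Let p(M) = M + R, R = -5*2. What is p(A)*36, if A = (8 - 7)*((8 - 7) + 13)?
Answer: 144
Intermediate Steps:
A = 14 (A = 1*(1 + 13) = 1*14 = 14)
R = -10
p(M) = -10 + M (p(M) = M - 10 = -10 + M)
p(A)*36 = (-10 + 14)*36 = 4*36 = 144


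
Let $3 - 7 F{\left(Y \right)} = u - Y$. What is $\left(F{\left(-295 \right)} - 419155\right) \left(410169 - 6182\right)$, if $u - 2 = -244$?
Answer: $- \frac{1185352396245}{7} \approx -1.6934 \cdot 10^{11}$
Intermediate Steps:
$u = -242$ ($u = 2 - 244 = -242$)
$F{\left(Y \right)} = 35 + \frac{Y}{7}$ ($F{\left(Y \right)} = \frac{3}{7} - \frac{-242 - Y}{7} = \frac{3}{7} + \left(\frac{242}{7} + \frac{Y}{7}\right) = 35 + \frac{Y}{7}$)
$\left(F{\left(-295 \right)} - 419155\right) \left(410169 - 6182\right) = \left(\left(35 + \frac{1}{7} \left(-295\right)\right) - 419155\right) \left(410169 - 6182\right) = \left(\left(35 - \frac{295}{7}\right) - 419155\right) 403987 = \left(- \frac{50}{7} - 419155\right) 403987 = \left(- \frac{2934135}{7}\right) 403987 = - \frac{1185352396245}{7}$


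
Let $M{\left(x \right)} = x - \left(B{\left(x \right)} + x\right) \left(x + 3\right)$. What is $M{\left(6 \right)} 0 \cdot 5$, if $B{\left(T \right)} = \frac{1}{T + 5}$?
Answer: $0$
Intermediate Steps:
$B{\left(T \right)} = \frac{1}{5 + T}$
$M{\left(x \right)} = x - \left(3 + x\right) \left(x + \frac{1}{5 + x}\right)$ ($M{\left(x \right)} = x - \left(\frac{1}{5 + x} + x\right) \left(x + 3\right) = x - \left(x + \frac{1}{5 + x}\right) \left(3 + x\right) = x - \left(3 + x\right) \left(x + \frac{1}{5 + x}\right)$)
$M{\left(6 \right)} 0 \cdot 5 = \frac{-3 - 6 + 6 \left(-2 - 6\right) \left(5 + 6\right)}{5 + 6} \cdot 0 \cdot 5 = \frac{-3 - 6 + 6 \left(-2 - 6\right) 11}{11} \cdot 0 \cdot 5 = \frac{-3 - 6 + 6 \left(-8\right) 11}{11} \cdot 0 \cdot 5 = \frac{-3 - 6 - 528}{11} \cdot 0 \cdot 5 = \frac{1}{11} \left(-537\right) 0 \cdot 5 = \left(- \frac{537}{11}\right) 0 \cdot 5 = 0 \cdot 5 = 0$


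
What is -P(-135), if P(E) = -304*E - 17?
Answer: -41023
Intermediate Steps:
P(E) = -17 - 304*E
-P(-135) = -(-17 - 304*(-135)) = -(-17 + 41040) = -1*41023 = -41023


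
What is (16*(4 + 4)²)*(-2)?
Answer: -2048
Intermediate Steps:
(16*(4 + 4)²)*(-2) = (16*8²)*(-2) = (16*64)*(-2) = 1024*(-2) = -2048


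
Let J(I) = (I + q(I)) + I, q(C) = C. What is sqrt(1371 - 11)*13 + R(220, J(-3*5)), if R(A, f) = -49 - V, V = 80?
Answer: -129 + 52*sqrt(85) ≈ 350.42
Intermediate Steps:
J(I) = 3*I (J(I) = (I + I) + I = 2*I + I = 3*I)
R(A, f) = -129 (R(A, f) = -49 - 1*80 = -49 - 80 = -129)
sqrt(1371 - 11)*13 + R(220, J(-3*5)) = sqrt(1371 - 11)*13 - 129 = sqrt(1360)*13 - 129 = (4*sqrt(85))*13 - 129 = 52*sqrt(85) - 129 = -129 + 52*sqrt(85)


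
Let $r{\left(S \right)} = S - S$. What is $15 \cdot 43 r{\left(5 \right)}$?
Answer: $0$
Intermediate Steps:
$r{\left(S \right)} = 0$
$15 \cdot 43 r{\left(5 \right)} = 15 \cdot 43 \cdot 0 = 645 \cdot 0 = 0$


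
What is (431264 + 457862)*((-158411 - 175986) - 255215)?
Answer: -524239359112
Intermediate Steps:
(431264 + 457862)*((-158411 - 175986) - 255215) = 889126*(-334397 - 255215) = 889126*(-589612) = -524239359112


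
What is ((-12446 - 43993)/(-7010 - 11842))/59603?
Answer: 18813/374545252 ≈ 5.0229e-5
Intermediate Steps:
((-12446 - 43993)/(-7010 - 11842))/59603 = -56439/(-18852)*(1/59603) = -56439*(-1/18852)*(1/59603) = (18813/6284)*(1/59603) = 18813/374545252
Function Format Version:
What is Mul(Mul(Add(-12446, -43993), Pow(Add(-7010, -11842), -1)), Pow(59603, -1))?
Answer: Rational(18813, 374545252) ≈ 5.0229e-5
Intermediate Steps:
Mul(Mul(Add(-12446, -43993), Pow(Add(-7010, -11842), -1)), Pow(59603, -1)) = Mul(Mul(-56439, Pow(-18852, -1)), Rational(1, 59603)) = Mul(Mul(-56439, Rational(-1, 18852)), Rational(1, 59603)) = Mul(Rational(18813, 6284), Rational(1, 59603)) = Rational(18813, 374545252)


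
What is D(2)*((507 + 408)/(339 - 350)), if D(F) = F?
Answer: -1830/11 ≈ -166.36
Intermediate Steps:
D(2)*((507 + 408)/(339 - 350)) = 2*((507 + 408)/(339 - 350)) = 2*(915/(-11)) = 2*(915*(-1/11)) = 2*(-915/11) = -1830/11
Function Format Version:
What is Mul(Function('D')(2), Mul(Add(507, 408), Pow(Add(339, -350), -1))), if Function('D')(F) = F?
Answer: Rational(-1830, 11) ≈ -166.36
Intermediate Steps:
Mul(Function('D')(2), Mul(Add(507, 408), Pow(Add(339, -350), -1))) = Mul(2, Mul(Add(507, 408), Pow(Add(339, -350), -1))) = Mul(2, Mul(915, Pow(-11, -1))) = Mul(2, Mul(915, Rational(-1, 11))) = Mul(2, Rational(-915, 11)) = Rational(-1830, 11)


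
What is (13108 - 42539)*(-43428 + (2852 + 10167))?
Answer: 894967279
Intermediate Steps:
(13108 - 42539)*(-43428 + (2852 + 10167)) = -29431*(-43428 + 13019) = -29431*(-30409) = 894967279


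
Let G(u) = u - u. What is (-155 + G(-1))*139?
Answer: -21545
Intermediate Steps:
G(u) = 0
(-155 + G(-1))*139 = (-155 + 0)*139 = -155*139 = -21545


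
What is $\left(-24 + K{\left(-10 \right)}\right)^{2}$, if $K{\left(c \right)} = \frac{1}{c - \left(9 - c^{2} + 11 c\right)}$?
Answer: $\frac{21003889}{36481} \approx 575.75$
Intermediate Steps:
$K{\left(c \right)} = \frac{1}{-9 + c^{2} - 10 c}$ ($K{\left(c \right)} = \frac{1}{c - \left(9 - c^{2} + 11 c\right)} = \frac{1}{-9 + c^{2} - 10 c}$)
$\left(-24 + K{\left(-10 \right)}\right)^{2} = \left(-24 + \frac{1}{-9 + \left(-10\right)^{2} - -100}\right)^{2} = \left(-24 + \frac{1}{-9 + 100 + 100}\right)^{2} = \left(-24 + \frac{1}{191}\right)^{2} = \left(- \frac{4583}{191}\right)^{2} = \frac{21003889}{36481}$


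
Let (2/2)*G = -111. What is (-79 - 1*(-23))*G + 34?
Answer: 6250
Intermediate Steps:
G = -111
(-79 - 1*(-23))*G + 34 = (-79 - 1*(-23))*(-111) + 34 = (-79 + 23)*(-111) + 34 = -56*(-111) + 34 = 6216 + 34 = 6250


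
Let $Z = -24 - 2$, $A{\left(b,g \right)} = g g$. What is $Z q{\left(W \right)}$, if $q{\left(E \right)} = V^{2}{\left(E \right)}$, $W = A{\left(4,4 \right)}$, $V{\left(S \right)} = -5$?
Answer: $-650$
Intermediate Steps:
$A{\left(b,g \right)} = g^{2}$
$W = 16$ ($W = 4^{2} = 16$)
$q{\left(E \right)} = 25$ ($q{\left(E \right)} = \left(-5\right)^{2} = 25$)
$Z = -26$ ($Z = -24 - 2 = -26$)
$Z q{\left(W \right)} = \left(-26\right) 25 = -650$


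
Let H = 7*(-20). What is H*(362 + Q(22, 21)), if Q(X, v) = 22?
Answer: -53760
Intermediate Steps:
H = -140
H*(362 + Q(22, 21)) = -140*(362 + 22) = -140*384 = -53760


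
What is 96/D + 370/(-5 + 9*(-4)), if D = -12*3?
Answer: -1438/123 ≈ -11.691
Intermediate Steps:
D = -36
96/D + 370/(-5 + 9*(-4)) = 96/(-36) + 370/(-5 + 9*(-4)) = 96*(-1/36) + 370/(-5 - 36) = -8/3 + 370/(-41) = -8/3 + 370*(-1/41) = -8/3 - 370/41 = -1438/123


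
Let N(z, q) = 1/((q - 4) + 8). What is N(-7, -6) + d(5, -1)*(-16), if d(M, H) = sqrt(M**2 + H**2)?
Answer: -1/2 - 16*sqrt(26) ≈ -82.084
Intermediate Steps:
d(M, H) = sqrt(H**2 + M**2)
N(z, q) = 1/(4 + q) (N(z, q) = 1/((-4 + q) + 8) = 1/(4 + q))
N(-7, -6) + d(5, -1)*(-16) = 1/(4 - 6) + sqrt((-1)**2 + 5**2)*(-16) = 1/(-2) + sqrt(1 + 25)*(-16) = -1/2 + sqrt(26)*(-16) = -1/2 - 16*sqrt(26)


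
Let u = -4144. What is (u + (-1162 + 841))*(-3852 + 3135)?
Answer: 3201405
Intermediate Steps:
(u + (-1162 + 841))*(-3852 + 3135) = (-4144 + (-1162 + 841))*(-3852 + 3135) = (-4144 - 321)*(-717) = -4465*(-717) = 3201405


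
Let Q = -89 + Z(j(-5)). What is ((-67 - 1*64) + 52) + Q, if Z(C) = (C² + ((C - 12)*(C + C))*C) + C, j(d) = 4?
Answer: -404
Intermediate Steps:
Z(C) = C + C² + 2*C²*(-12 + C) (Z(C) = (C² + ((-12 + C)*(2*C))*C) + C = (C² + (2*C*(-12 + C))*C) + C = (C² + 2*C²*(-12 + C)) + C = C + C² + 2*C²*(-12 + C))
Q = -325 (Q = -89 + 4*(1 - 23*4 + 2*4²) = -89 + 4*(1 - 92 + 2*16) = -89 + 4*(1 - 92 + 32) = -89 + 4*(-59) = -89 - 236 = -325)
((-67 - 1*64) + 52) + Q = ((-67 - 1*64) + 52) - 325 = ((-67 - 64) + 52) - 325 = (-131 + 52) - 325 = -79 - 325 = -404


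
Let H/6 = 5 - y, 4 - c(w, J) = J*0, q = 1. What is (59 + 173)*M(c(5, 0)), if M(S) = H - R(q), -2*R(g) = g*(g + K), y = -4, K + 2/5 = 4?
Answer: 65308/5 ≈ 13062.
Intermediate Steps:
K = 18/5 (K = -⅖ + 4 = 18/5 ≈ 3.6000)
R(g) = -g*(18/5 + g)/2 (R(g) = -g*(g + 18/5)/2 = -g*(18/5 + g)/2)
c(w, J) = 4 (c(w, J) = 4 - J*0 = 4 - 1*0 = 4 + 0 = 4)
H = 54 (H = 6*(5 - 1*(-4)) = 6*(5 + 4) = 6*9 = 54)
M(S) = 563/10 (M(S) = 54 - (-1)*(18 + 5*1)/10 = 54 - (-1)*(18 + 5)/10 = 54 - (-1)*23/10 = 54 - 1*(-23/10) = 54 + 23/10 = 563/10)
(59 + 173)*M(c(5, 0)) = (59 + 173)*(563/10) = 232*(563/10) = 65308/5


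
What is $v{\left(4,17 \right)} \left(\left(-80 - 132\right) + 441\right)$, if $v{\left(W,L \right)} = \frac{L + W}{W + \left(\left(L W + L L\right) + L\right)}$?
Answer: $\frac{229}{18} \approx 12.722$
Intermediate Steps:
$v{\left(W,L \right)} = \frac{L + W}{L + W + L^{2} + L W}$ ($v{\left(W,L \right)} = \frac{L + W}{W + \left(\left(L W + L^{2}\right) + L\right)} = \frac{L + W}{W + \left(\left(L^{2} + L W\right) + L\right)} = \frac{L + W}{W + \left(L + L^{2} + L W\right)} = \frac{L + W}{L + W + L^{2} + L W}$)
$v{\left(4,17 \right)} \left(\left(-80 - 132\right) + 441\right) = \frac{\left(-80 - 132\right) + 441}{1 + 17} = \frac{\left(-80 - 132\right) + 441}{18} = \frac{-212 + 441}{18} = \frac{1}{18} \cdot 229 = \frac{229}{18}$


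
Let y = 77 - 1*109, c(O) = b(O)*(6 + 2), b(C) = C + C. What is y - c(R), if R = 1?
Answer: -48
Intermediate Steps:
b(C) = 2*C
c(O) = 16*O (c(O) = (2*O)*(6 + 2) = (2*O)*8 = 16*O)
y = -32 (y = 77 - 109 = -32)
y - c(R) = -32 - 16 = -48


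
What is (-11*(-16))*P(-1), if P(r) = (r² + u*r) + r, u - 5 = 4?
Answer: -1584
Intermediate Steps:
u = 9 (u = 5 + 4 = 9)
P(r) = r² + 10*r (P(r) = (r² + 9*r) + r = r² + 10*r)
(-11*(-16))*P(-1) = (-11*(-16))*(-(10 - 1)) = 176*(-1*9) = 176*(-9) = -1584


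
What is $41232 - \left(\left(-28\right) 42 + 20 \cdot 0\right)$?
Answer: $42408$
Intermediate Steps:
$41232 - \left(\left(-28\right) 42 + 20 \cdot 0\right) = 41232 - \left(-1176 + 0\right) = 41232 - -1176 = 41232 + 1176 = 42408$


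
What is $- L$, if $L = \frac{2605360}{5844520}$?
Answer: $- \frac{65134}{146113} \approx -0.44578$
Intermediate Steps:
$L = \frac{65134}{146113}$ ($L = 2605360 \cdot \frac{1}{5844520} = \frac{65134}{146113} \approx 0.44578$)
$- L = \left(-1\right) \frac{65134}{146113} = - \frac{65134}{146113}$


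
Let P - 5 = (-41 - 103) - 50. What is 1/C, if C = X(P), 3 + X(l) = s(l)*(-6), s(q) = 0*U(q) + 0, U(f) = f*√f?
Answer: -⅓ ≈ -0.33333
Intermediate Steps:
U(f) = f^(3/2)
s(q) = 0 (s(q) = 0*q^(3/2) + 0 = 0 + 0 = 0)
P = -189 (P = 5 + ((-41 - 103) - 50) = 5 + (-144 - 50) = 5 - 194 = -189)
X(l) = -3 (X(l) = -3 + 0*(-6) = -3 + 0 = -3)
C = -3
1/C = 1/(-3) = -⅓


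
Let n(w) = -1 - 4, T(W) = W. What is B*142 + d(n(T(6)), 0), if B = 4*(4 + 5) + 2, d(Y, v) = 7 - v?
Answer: 5403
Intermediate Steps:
n(w) = -5
B = 38 (B = 4*9 + 2 = 36 + 2 = 38)
B*142 + d(n(T(6)), 0) = 38*142 + (7 - 1*0) = 5396 + (7 + 0) = 5396 + 7 = 5403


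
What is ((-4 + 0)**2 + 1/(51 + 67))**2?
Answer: 3568321/13924 ≈ 256.27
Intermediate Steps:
((-4 + 0)**2 + 1/(51 + 67))**2 = ((-4)**2 + 1/118)**2 = (16 + 1/118)**2 = (1889/118)**2 = 3568321/13924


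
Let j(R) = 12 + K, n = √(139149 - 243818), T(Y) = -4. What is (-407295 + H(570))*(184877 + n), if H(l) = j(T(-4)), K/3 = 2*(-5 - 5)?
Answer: -75308351811 - 407343*I*√104669 ≈ -7.5308e+10 - 1.3179e+8*I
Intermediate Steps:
K = -60 (K = 3*(2*(-5 - 5)) = 3*(2*(-10)) = 3*(-20) = -60)
n = I*√104669 (n = √(-104669) = I*√104669 ≈ 323.53*I)
j(R) = -48 (j(R) = 12 - 60 = -48)
H(l) = -48
(-407295 + H(570))*(184877 + n) = (-407295 - 48)*(184877 + I*√104669) = -407343*(184877 + I*√104669) = -75308351811 - 407343*I*√104669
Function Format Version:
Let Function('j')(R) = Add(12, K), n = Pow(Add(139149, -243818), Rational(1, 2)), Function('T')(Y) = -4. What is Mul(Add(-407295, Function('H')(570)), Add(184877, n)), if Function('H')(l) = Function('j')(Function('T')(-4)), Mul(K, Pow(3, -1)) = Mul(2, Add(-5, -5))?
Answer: Add(-75308351811, Mul(-407343, I, Pow(104669, Rational(1, 2)))) ≈ Add(-7.5308e+10, Mul(-1.3179e+8, I))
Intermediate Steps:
K = -60 (K = Mul(3, Mul(2, Add(-5, -5))) = Mul(3, Mul(2, -10)) = Mul(3, -20) = -60)
n = Mul(I, Pow(104669, Rational(1, 2))) (n = Pow(-104669, Rational(1, 2)) = Mul(I, Pow(104669, Rational(1, 2))) ≈ Mul(323.53, I))
Function('j')(R) = -48 (Function('j')(R) = Add(12, -60) = -48)
Function('H')(l) = -48
Mul(Add(-407295, Function('H')(570)), Add(184877, n)) = Mul(Add(-407295, -48), Add(184877, Mul(I, Pow(104669, Rational(1, 2))))) = Mul(-407343, Add(184877, Mul(I, Pow(104669, Rational(1, 2))))) = Add(-75308351811, Mul(-407343, I, Pow(104669, Rational(1, 2))))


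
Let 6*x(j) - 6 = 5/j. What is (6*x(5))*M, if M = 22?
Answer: 154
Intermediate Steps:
x(j) = 1 + 5/(6*j) (x(j) = 1 + (5/j)/6 = 1 + 5/(6*j))
(6*x(5))*M = (6*((5/6 + 5)/5))*22 = (6*((1/5)*(35/6)))*22 = (6*(7/6))*22 = 7*22 = 154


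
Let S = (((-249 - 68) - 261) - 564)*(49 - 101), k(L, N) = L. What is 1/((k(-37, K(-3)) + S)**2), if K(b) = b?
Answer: 1/3522066409 ≈ 2.8392e-10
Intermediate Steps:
S = 59384 (S = ((-317 - 261) - 564)*(-52) = (-578 - 564)*(-52) = -1142*(-52) = 59384)
1/((k(-37, K(-3)) + S)**2) = 1/((-37 + 59384)**2) = 1/(59347**2) = 1/3522066409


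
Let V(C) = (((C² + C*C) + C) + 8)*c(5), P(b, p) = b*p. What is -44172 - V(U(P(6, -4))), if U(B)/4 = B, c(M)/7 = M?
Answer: -686212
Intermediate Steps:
c(M) = 7*M
U(B) = 4*B
V(C) = 280 + 35*C + 70*C² (V(C) = (((C² + C*C) + C) + 8)*(7*5) = (((C² + C²) + C) + 8)*35 = ((2*C² + C) + 8)*35 = ((C + 2*C²) + 8)*35 = (8 + C + 2*C²)*35 = 280 + 35*C + 70*C²)
-44172 - V(U(P(6, -4))) = -44172 - (280 + 35*(4*(6*(-4))) + 70*(4*(6*(-4)))²) = -44172 - (280 + 35*(4*(-24)) + 70*(4*(-24))²) = -44172 - (280 + 35*(-96) + 70*(-96)²) = -44172 - (280 - 3360 + 70*9216) = -44172 - (280 - 3360 + 645120) = -44172 - 1*642040 = -44172 - 642040 = -686212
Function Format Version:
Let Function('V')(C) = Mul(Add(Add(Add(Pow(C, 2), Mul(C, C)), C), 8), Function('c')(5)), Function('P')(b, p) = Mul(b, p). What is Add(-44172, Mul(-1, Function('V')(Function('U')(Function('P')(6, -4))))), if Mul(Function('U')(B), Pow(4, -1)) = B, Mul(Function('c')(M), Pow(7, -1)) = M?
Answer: -686212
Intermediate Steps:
Function('c')(M) = Mul(7, M)
Function('U')(B) = Mul(4, B)
Function('V')(C) = Add(280, Mul(35, C), Mul(70, Pow(C, 2))) (Function('V')(C) = Mul(Add(Add(Add(Pow(C, 2), Mul(C, C)), C), 8), Mul(7, 5)) = Mul(Add(Add(Add(Pow(C, 2), Pow(C, 2)), C), 8), 35) = Mul(Add(Add(Mul(2, Pow(C, 2)), C), 8), 35) = Mul(Add(Add(C, Mul(2, Pow(C, 2))), 8), 35) = Mul(Add(8, C, Mul(2, Pow(C, 2))), 35) = Add(280, Mul(35, C), Mul(70, Pow(C, 2))))
Add(-44172, Mul(-1, Function('V')(Function('U')(Function('P')(6, -4))))) = Add(-44172, Mul(-1, Add(280, Mul(35, Mul(4, Mul(6, -4))), Mul(70, Pow(Mul(4, Mul(6, -4)), 2))))) = Add(-44172, Mul(-1, Add(280, Mul(35, Mul(4, -24)), Mul(70, Pow(Mul(4, -24), 2))))) = Add(-44172, Mul(-1, Add(280, Mul(35, -96), Mul(70, Pow(-96, 2))))) = Add(-44172, Mul(-1, Add(280, -3360, Mul(70, 9216)))) = Add(-44172, Mul(-1, Add(280, -3360, 645120))) = Add(-44172, Mul(-1, 642040)) = Add(-44172, -642040) = -686212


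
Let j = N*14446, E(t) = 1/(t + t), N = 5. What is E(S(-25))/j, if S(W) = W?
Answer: -1/3611500 ≈ -2.7689e-7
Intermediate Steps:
E(t) = 1/(2*t)
j = 72230 (j = 5*14446 = 72230)
E(S(-25))/j = ((½)/(-25))/72230 = ((½)*(-1/25))*(1/72230) = -1/50*1/72230 = -1/3611500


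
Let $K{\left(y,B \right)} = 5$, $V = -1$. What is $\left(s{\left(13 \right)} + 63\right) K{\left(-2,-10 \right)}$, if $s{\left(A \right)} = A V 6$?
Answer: $-75$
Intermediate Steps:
$s{\left(A \right)} = - 6 A$ ($s{\left(A \right)} = A \left(-1\right) 6 = - A 6 = - 6 A$)
$\left(s{\left(13 \right)} + 63\right) K{\left(-2,-10 \right)} = \left(\left(-6\right) 13 + 63\right) 5 = \left(-78 + 63\right) 5 = \left(-15\right) 5 = -75$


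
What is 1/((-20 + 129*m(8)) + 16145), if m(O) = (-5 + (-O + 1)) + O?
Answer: 1/15609 ≈ 6.4066e-5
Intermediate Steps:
m(O) = -4 (m(O) = (-5 + (1 - O)) + O = (-4 - O) + O = -4)
1/((-20 + 129*m(8)) + 16145) = 1/((-20 + 129*(-4)) + 16145) = 1/((-20 - 516) + 16145) = 1/(-536 + 16145) = 1/15609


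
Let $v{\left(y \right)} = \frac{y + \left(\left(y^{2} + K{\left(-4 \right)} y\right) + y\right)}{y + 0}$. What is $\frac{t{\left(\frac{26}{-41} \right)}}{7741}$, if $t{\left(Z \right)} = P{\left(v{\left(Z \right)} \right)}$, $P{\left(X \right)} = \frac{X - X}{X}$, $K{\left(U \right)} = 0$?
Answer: $0$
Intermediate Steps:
$v{\left(y \right)} = \frac{y^{2} + 2 y}{y}$ ($v{\left(y \right)} = \frac{y + \left(\left(y^{2} + 0 y\right) + y\right)}{y + 0} = \frac{y + \left(\left(y^{2} + 0\right) + y\right)}{y} = \frac{y + \left(y^{2} + y\right)}{y} = \frac{y + \left(y + y^{2}\right)}{y} = \frac{y^{2} + 2 y}{y}$)
$P{\left(X \right)} = 0$ ($P{\left(X \right)} = \frac{0}{X} = 0$)
$t{\left(Z \right)} = 0$
$\frac{t{\left(\frac{26}{-41} \right)}}{7741} = \frac{0}{7741} = 0 \cdot \frac{1}{7741} = 0$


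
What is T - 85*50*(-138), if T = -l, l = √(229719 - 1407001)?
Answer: 586500 - I*√1177282 ≈ 5.865e+5 - 1085.0*I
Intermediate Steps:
l = I*√1177282 (l = √(-1177282) = I*√1177282 ≈ 1085.0*I)
T = -I*√1177282 ≈ -1085.0*I
T - 85*50*(-138) = -I*√1177282 - 85*50*(-138) = -I*√1177282 - 4250*(-138) = -I*√1177282 - 1*(-586500) = -I*√1177282 + 586500 = 586500 - I*√1177282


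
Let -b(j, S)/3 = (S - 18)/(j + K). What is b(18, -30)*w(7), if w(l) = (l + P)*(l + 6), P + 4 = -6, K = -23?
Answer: 5616/5 ≈ 1123.2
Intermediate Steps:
b(j, S) = -3*(-18 + S)/(-23 + j) (b(j, S) = -3*(S - 18)/(j - 23) = -3*(-18 + S)/(-23 + j))
P = -10 (P = -4 - 6 = -10)
w(l) = (-10 + l)*(6 + l) (w(l) = (l - 10)*(l + 6) = (-10 + l)*(6 + l))
b(18, -30)*w(7) = (3*(18 - 1*(-30))/(-23 + 18))*(-60 + 7² - 4*7) = (3*(18 + 30)/(-5))*(-60 + 49 - 28) = (3*(-⅕)*48)*(-39) = -144/5*(-39) = 5616/5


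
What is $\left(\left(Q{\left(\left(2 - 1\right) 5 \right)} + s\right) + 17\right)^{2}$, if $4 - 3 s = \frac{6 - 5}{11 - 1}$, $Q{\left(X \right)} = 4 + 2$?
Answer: $\frac{59049}{100} \approx 590.49$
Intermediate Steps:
$Q{\left(X \right)} = 6$
$s = \frac{13}{10}$ ($s = \frac{4}{3} - \frac{\left(6 - 5\right) \frac{1}{11 - 1}}{3} = \frac{4}{3} - \frac{1 \cdot \frac{1}{10}}{3} = \frac{4}{3} - \frac{1}{30} = \frac{13}{10} \approx 1.3$)
$\left(\left(Q{\left(\left(2 - 1\right) 5 \right)} + s\right) + 17\right)^{2} = \left(\left(6 + \frac{13}{10}\right) + 17\right)^{2} = \left(\frac{73}{10} + 17\right)^{2} = \left(\frac{243}{10}\right)^{2} = \frac{59049}{100}$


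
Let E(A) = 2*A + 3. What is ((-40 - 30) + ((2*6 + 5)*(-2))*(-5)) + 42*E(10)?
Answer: 1066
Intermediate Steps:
E(A) = 3 + 2*A
((-40 - 30) + ((2*6 + 5)*(-2))*(-5)) + 42*E(10) = ((-40 - 30) + ((2*6 + 5)*(-2))*(-5)) + 42*(3 + 2*10) = (-70 + ((12 + 5)*(-2))*(-5)) + 42*(3 + 20) = (-70 + (17*(-2))*(-5)) + 42*23 = (-70 - 34*(-5)) + 966 = (-70 + 170) + 966 = 100 + 966 = 1066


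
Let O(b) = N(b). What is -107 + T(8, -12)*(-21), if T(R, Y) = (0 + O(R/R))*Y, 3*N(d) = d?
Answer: -23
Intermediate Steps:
N(d) = d/3
O(b) = b/3
T(R, Y) = Y/3 (T(R, Y) = (0 + (R/R)/3)*Y = (0 + (⅓)*1)*Y = (0 + ⅓)*Y = Y/3)
-107 + T(8, -12)*(-21) = -107 + ((⅓)*(-12))*(-21) = -107 - 4*(-21) = -107 + 84 = -23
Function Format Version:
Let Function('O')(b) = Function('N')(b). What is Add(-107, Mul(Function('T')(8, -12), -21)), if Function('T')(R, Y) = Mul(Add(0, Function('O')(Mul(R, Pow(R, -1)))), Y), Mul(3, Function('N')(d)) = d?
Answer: -23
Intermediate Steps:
Function('N')(d) = Mul(Rational(1, 3), d)
Function('O')(b) = Mul(Rational(1, 3), b)
Function('T')(R, Y) = Mul(Rational(1, 3), Y) (Function('T')(R, Y) = Mul(Add(0, Mul(Rational(1, 3), Mul(R, Pow(R, -1)))), Y) = Mul(Add(0, Mul(Rational(1, 3), 1)), Y) = Mul(Add(0, Rational(1, 3)), Y) = Mul(Rational(1, 3), Y))
Add(-107, Mul(Function('T')(8, -12), -21)) = Add(-107, Mul(Mul(Rational(1, 3), -12), -21)) = Add(-107, Mul(-4, -21)) = Add(-107, 84) = -23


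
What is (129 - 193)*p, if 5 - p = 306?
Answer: 19264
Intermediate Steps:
p = -301 (p = 5 - 1*306 = 5 - 306 = -301)
(129 - 193)*p = (129 - 193)*(-301) = -64*(-301) = 19264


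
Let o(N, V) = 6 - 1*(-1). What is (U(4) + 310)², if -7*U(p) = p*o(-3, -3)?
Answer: 93636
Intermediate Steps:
o(N, V) = 7 (o(N, V) = 6 + 1 = 7)
U(p) = -p (U(p) = -p*7/7 = -p)
(U(4) + 310)² = (-1*4 + 310)² = (-4 + 310)² = 306² = 93636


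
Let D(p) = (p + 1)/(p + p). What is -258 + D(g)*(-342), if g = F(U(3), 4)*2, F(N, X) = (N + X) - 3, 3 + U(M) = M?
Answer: -1029/2 ≈ -514.50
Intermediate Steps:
U(M) = -3 + M
F(N, X) = -3 + N + X
g = 2 (g = (-3 + (-3 + 3) + 4)*2 = (-3 + 0 + 4)*2 = 1*2 = 2)
D(p) = (1 + p)/(2*p) (D(p) = (1 + p)/((2*p)) = (1 + p)*(1/(2*p)) = (1 + p)/(2*p))
-258 + D(g)*(-342) = -258 + ((½)*(1 + 2)/2)*(-342) = -258 + ((½)*(½)*3)*(-342) = -258 + (¾)*(-342) = -258 - 513/2 = -1029/2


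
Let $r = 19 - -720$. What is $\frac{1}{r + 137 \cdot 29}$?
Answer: $\frac{1}{4712} \approx 0.00021222$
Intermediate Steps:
$r = 739$ ($r = 19 + 720 = 739$)
$\frac{1}{r + 137 \cdot 29} = \frac{1}{739 + 137 \cdot 29} = \frac{1}{739 + 3973} = \frac{1}{4712}$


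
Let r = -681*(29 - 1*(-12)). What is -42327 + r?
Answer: -70248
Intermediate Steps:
r = -27921 (r = -681*(29 + 12) = -681*41 = -27921)
-42327 + r = -42327 - 27921 = -70248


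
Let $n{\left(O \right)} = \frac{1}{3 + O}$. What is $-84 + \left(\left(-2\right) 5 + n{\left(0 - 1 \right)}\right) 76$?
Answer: $-806$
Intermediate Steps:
$-84 + \left(\left(-2\right) 5 + n{\left(0 - 1 \right)}\right) 76 = -84 + \left(\left(-2\right) 5 + \frac{1}{3 + \left(0 - 1\right)}\right) 76 = -84 + \left(-10 + \frac{1}{3 - 1}\right) 76 = -84 + \left(-10 + \frac{1}{2}\right) 76 = -84 - 722 = -806$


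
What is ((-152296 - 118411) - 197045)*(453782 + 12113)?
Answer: -217923318040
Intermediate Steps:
((-152296 - 118411) - 197045)*(453782 + 12113) = (-270707 - 197045)*465895 = -467752*465895 = -217923318040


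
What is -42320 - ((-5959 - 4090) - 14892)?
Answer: -17379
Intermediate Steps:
-42320 - ((-5959 - 4090) - 14892) = -42320 - (-10049 - 14892) = -42320 - 1*(-24941) = -42320 + 24941 = -17379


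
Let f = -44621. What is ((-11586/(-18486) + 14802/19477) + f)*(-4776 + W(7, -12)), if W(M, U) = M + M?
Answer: 12750551084626336/60008637 ≈ 2.1248e+8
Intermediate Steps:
W(M, U) = 2*M
((-11586/(-18486) + 14802/19477) + f)*(-4776 + W(7, -12)) = ((-11586/(-18486) + 14802/19477) - 44621)*(-4776 + 2*7) = ((-11586*(-1/18486) + 14802*(1/19477)) - 44621)*(-4776 + 14) = ((1931/3081 + 14802/19477) - 44621)*(-4762) = (83215049/60008637 - 44621)*(-4762) = -2677562176528/60008637*(-4762) = 12750551084626336/60008637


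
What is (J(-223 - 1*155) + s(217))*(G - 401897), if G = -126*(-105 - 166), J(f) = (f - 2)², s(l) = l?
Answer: -53183046367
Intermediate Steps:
J(f) = (-2 + f)²
G = 34146 (G = -126*(-271) = 34146)
(J(-223 - 1*155) + s(217))*(G - 401897) = ((-2 + (-223 - 1*155))² + 217)*(34146 - 401897) = ((-2 + (-223 - 155))² + 217)*(-367751) = ((-2 - 378)² + 217)*(-367751) = ((-380)² + 217)*(-367751) = (144400 + 217)*(-367751) = 144617*(-367751) = -53183046367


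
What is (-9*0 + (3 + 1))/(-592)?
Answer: -1/148 ≈ -0.0067568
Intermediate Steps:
(-9*0 + (3 + 1))/(-592) = (0 + 4)*(-1/592) = 4*(-1/592) = -1/148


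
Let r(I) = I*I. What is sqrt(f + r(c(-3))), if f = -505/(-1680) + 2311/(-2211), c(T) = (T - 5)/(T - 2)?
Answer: sqrt(19326599369)/103180 ≈ 1.3474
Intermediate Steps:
c(T) = (-5 + T)/(-2 + T)
r(I) = I**2
f = -61465/82544 (f = -505*(-1/1680) + 2311*(-1/2211) = 101/336 - 2311/2211 = -61465/82544 ≈ -0.74463)
sqrt(f + r(c(-3))) = sqrt(-61465/82544 + ((-5 - 3)/(-2 - 3))**2) = sqrt(-61465/82544 + (-8/(-5))**2) = sqrt(-61465/82544 + (-1/5*(-8))**2) = sqrt(-61465/82544 + (8/5)**2) = sqrt(-61465/82544 + 64/25) = sqrt(3746191/2063600) = sqrt(19326599369)/103180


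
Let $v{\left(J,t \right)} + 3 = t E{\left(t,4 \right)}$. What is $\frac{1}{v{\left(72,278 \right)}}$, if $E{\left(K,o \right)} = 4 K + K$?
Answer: $\frac{1}{386417} \approx 2.5879 \cdot 10^{-6}$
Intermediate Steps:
$E{\left(K,o \right)} = 5 K$
$v{\left(J,t \right)} = -3 + 5 t^{2}$ ($v{\left(J,t \right)} = -3 + t 5 t = -3 + 5 t^{2}$)
$\frac{1}{v{\left(72,278 \right)}} = \frac{1}{-3 + 5 \cdot 278^{2}} = \frac{1}{-3 + 5 \cdot 77284} = \frac{1}{-3 + 386420} = \frac{1}{386417}$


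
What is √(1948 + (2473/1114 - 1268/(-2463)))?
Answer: √14685793772714634/2743782 ≈ 44.167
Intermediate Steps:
√(1948 + (2473/1114 - 1268/(-2463))) = √(1948 + (2473*(1/1114) - 1268*(-1/2463))) = √(1948 + (2473/1114 + 1268/2463)) = √(1948 + 7503551/2743782) = √(5352390887/2743782) = √14685793772714634/2743782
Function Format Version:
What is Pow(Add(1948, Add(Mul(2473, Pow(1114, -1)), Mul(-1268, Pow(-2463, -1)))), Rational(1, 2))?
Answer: Mul(Rational(1, 2743782), Pow(14685793772714634, Rational(1, 2))) ≈ 44.167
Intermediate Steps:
Pow(Add(1948, Add(Mul(2473, Pow(1114, -1)), Mul(-1268, Pow(-2463, -1)))), Rational(1, 2)) = Pow(Add(1948, Add(Mul(2473, Rational(1, 1114)), Mul(-1268, Rational(-1, 2463)))), Rational(1, 2)) = Pow(Add(1948, Add(Rational(2473, 1114), Rational(1268, 2463))), Rational(1, 2)) = Pow(Add(1948, Rational(7503551, 2743782)), Rational(1, 2)) = Pow(Rational(5352390887, 2743782), Rational(1, 2)) = Mul(Rational(1, 2743782), Pow(14685793772714634, Rational(1, 2)))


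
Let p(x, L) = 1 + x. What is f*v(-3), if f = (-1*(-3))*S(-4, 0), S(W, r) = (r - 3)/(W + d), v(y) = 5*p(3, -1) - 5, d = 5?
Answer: -135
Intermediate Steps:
v(y) = 15 (v(y) = 5*(1 + 3) - 5 = 5*4 - 5 = 20 - 5 = 15)
S(W, r) = (-3 + r)/(5 + W) (S(W, r) = (r - 3)/(W + 5) = (-3 + r)/(5 + W))
f = -9 (f = (-1*(-3))*((-3 + 0)/(5 - 4)) = 3*(-3/1) = 3*(1*(-3)) = 3*(-3) = -9)
f*v(-3) = -9*15 = -135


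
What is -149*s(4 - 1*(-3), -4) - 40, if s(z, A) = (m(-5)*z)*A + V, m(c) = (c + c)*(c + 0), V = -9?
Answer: 209901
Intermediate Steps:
m(c) = 2*c**2 (m(c) = (2*c)*c = 2*c**2)
s(z, A) = -9 + 50*A*z (s(z, A) = ((2*(-5)**2)*z)*A - 9 = ((2*25)*z)*A - 9 = (50*z)*A - 9 = 50*A*z - 9 = -9 + 50*A*z)
-149*s(4 - 1*(-3), -4) - 40 = -149*(-9 + 50*(-4)*(4 - 1*(-3))) - 40 = -149*(-9 + 50*(-4)*(4 + 3)) - 40 = -149*(-9 + 50*(-4)*7) - 40 = -149*(-9 - 1400) - 40 = -149*(-1409) - 40 = 209941 - 40 = 209901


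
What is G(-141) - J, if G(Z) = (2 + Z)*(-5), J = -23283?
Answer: 23978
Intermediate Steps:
G(Z) = -10 - 5*Z
G(-141) - J = (-10 - 5*(-141)) - 1*(-23283) = (-10 + 705) + 23283 = 695 + 23283 = 23978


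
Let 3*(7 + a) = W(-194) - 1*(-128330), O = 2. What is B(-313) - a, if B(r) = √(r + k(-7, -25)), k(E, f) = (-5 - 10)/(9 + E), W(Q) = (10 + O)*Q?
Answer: -125981/3 + I*√1282/2 ≈ -41994.0 + 17.903*I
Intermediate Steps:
W(Q) = 12*Q (W(Q) = (10 + 2)*Q = 12*Q)
k(E, f) = -15/(9 + E)
B(r) = √(-15/2 + r) (B(r) = √(r - 15/(9 - 7)) = √(r - 15/2) = √(-15/2 + r))
a = 125981/3 (a = -7 + (12*(-194) - 1*(-128330))/3 = -7 + (-2328 + 128330)/3 = -7 + (⅓)*126002 = -7 + 126002/3 = 125981/3 ≈ 41994.)
B(-313) - a = √(-30 + 4*(-313))/2 - 1*125981/3 = √(-30 - 1252)/2 - 125981/3 = √(-1282)/2 - 125981/3 = (I*√1282)/2 - 125981/3 = I*√1282/2 - 125981/3 = -125981/3 + I*√1282/2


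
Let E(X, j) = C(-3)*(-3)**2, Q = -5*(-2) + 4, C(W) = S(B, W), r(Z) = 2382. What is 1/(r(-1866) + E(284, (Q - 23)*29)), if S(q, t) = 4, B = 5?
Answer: 1/2418 ≈ 0.00041356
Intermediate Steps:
C(W) = 4
Q = 14 (Q = 10 + 4 = 14)
E(X, j) = 36 (E(X, j) = 4*(-3)**2 = 4*9 = 36)
1/(r(-1866) + E(284, (Q - 23)*29)) = 1/(2382 + 36) = 1/2418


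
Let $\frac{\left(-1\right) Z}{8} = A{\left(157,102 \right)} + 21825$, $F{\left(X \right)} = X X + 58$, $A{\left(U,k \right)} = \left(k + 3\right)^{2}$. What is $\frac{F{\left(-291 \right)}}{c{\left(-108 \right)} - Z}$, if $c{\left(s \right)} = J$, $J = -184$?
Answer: $\frac{84739}{262616} \approx 0.32267$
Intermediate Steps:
$A{\left(U,k \right)} = \left(3 + k\right)^{2}$
$c{\left(s \right)} = -184$
$F{\left(X \right)} = 58 + X^{2}$ ($F{\left(X \right)} = X^{2} + 58 = 58 + X^{2}$)
$Z = -262800$ ($Z = - 8 \left(\left(3 + 102\right)^{2} + 21825\right) = - 8 \left(105^{2} + 21825\right) = - 8 \left(11025 + 21825\right) = \left(-8\right) 32850 = -262800$)
$\frac{F{\left(-291 \right)}}{c{\left(-108 \right)} - Z} = \frac{58 + \left(-291\right)^{2}}{-184 - -262800} = \frac{58 + 84681}{-184 + 262800} = \frac{84739}{262616}$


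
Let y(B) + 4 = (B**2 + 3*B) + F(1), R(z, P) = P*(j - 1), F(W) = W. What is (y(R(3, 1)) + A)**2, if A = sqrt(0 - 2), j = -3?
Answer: (1 + I*sqrt(2))**2 ≈ -1.0 + 2.8284*I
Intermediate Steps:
R(z, P) = -4*P (R(z, P) = P*(-3 - 1) = P*(-4) = -4*P)
A = I*sqrt(2) (A = sqrt(-2) = I*sqrt(2) ≈ 1.4142*I)
y(B) = -3 + B**2 + 3*B (y(B) = -4 + ((B**2 + 3*B) + 1) = -4 + (1 + B**2 + 3*B) = -3 + B**2 + 3*B)
(y(R(3, 1)) + A)**2 = ((-3 + (-4*1)**2 + 3*(-4*1)) + I*sqrt(2))**2 = ((-3 + (-4)**2 + 3*(-4)) + I*sqrt(2))**2 = ((-3 + 16 - 12) + I*sqrt(2))**2 = (1 + I*sqrt(2))**2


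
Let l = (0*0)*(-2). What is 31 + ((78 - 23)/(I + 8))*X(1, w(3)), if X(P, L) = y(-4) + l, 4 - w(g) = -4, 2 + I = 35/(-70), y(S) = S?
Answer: -9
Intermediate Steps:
I = -5/2 (I = -2 + 35/(-70) = -2 + 35*(-1/70) = -2 - ½ = -5/2 ≈ -2.5000)
w(g) = 8 (w(g) = 4 - 1*(-4) = 4 + 4 = 8)
l = 0 (l = 0*(-2) = 0)
X(P, L) = -4 (X(P, L) = -4 + 0 = -4)
31 + ((78 - 23)/(I + 8))*X(1, w(3)) = 31 + ((78 - 23)/(-5/2 + 8))*(-4) = 31 + (55/(11/2))*(-4) = 31 + (55*(2/11))*(-4) = 31 + 10*(-4) = 31 - 40 = -9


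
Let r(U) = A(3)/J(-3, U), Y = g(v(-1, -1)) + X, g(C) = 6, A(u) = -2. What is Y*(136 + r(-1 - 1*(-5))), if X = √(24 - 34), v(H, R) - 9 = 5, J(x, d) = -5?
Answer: 4092/5 + 682*I*√10/5 ≈ 818.4 + 431.33*I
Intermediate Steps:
v(H, R) = 14 (v(H, R) = 9 + 5 = 14)
X = I*√10 (X = √(-10) = I*√10 ≈ 3.1623*I)
Y = 6 + I*√10 ≈ 6.0 + 3.1623*I
r(U) = ⅖ (r(U) = -2/(-5) = -2*(-⅕) = ⅖)
Y*(136 + r(-1 - 1*(-5))) = (6 + I*√10)*(136 + ⅖) = (6 + I*√10)*(682/5) = 4092/5 + 682*I*√10/5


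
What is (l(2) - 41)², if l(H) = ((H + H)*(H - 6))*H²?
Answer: 11025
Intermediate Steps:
l(H) = 2*H³*(-6 + H) (l(H) = ((2*H)*(-6 + H))*H² = (2*H*(-6 + H))*H² = 2*H³*(-6 + H))
(l(2) - 41)² = (2*2³*(-6 + 2) - 41)² = (2*8*(-4) - 41)² = (-64 - 41)² = (-105)² = 11025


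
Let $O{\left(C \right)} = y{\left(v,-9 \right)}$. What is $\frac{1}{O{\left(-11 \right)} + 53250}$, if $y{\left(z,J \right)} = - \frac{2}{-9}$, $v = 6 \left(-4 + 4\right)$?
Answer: $\frac{9}{479252} \approx 1.8779 \cdot 10^{-5}$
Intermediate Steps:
$v = 0$ ($v = 6 \cdot 0 = 0$)
$y{\left(z,J \right)} = \frac{2}{9}$ ($y{\left(z,J \right)} = \left(-2\right) \left(- \frac{1}{9}\right) = \frac{2}{9}$)
$O{\left(C \right)} = \frac{2}{9}$
$\frac{1}{O{\left(-11 \right)} + 53250} = \frac{1}{\frac{2}{9} + 53250} = \frac{1}{\frac{479252}{9}} = \frac{9}{479252}$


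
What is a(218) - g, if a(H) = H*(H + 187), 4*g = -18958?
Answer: 186059/2 ≈ 93030.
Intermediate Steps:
g = -9479/2 (g = (¼)*(-18958) = -9479/2 ≈ -4739.5)
a(H) = H*(187 + H)
a(218) - g = 218*(187 + 218) - 1*(-9479/2) = 218*405 + 9479/2 = 88290 + 9479/2 = 186059/2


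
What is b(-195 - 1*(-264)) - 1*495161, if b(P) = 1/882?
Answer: -436732001/882 ≈ -4.9516e+5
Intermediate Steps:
b(P) = 1/882
b(-195 - 1*(-264)) - 1*495161 = 1/882 - 1*495161 = 1/882 - 495161 = -436732001/882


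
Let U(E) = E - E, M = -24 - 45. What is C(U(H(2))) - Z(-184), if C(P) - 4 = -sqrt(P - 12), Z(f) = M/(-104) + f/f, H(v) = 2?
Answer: 243/104 - 2*I*sqrt(3) ≈ 2.3365 - 3.4641*I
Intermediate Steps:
M = -69
U(E) = 0
Z(f) = 173/104 (Z(f) = -69/(-104) + f/f = -69*(-1/104) + 1 = 69/104 + 1 = 173/104)
C(P) = 4 - sqrt(-12 + P) (C(P) = 4 - sqrt(P - 12) = 4 - sqrt(-12 + P))
C(U(H(2))) - Z(-184) = (4 - sqrt(-12 + 0)) - 1*173/104 = (4 - sqrt(-12)) - 173/104 = (4 - 2*I*sqrt(3)) - 173/104 = 243/104 - 2*I*sqrt(3)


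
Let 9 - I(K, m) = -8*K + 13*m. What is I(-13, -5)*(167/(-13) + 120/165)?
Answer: 51990/143 ≈ 363.57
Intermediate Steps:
I(K, m) = 9 - 13*m + 8*K (I(K, m) = 9 - (-8*K + 13*m) = 9 + (-13*m + 8*K) = 9 - 13*m + 8*K)
I(-13, -5)*(167/(-13) + 120/165) = (9 - 13*(-5) + 8*(-13))*(167/(-13) + 120/165) = (9 + 65 - 104)*(167*(-1/13) + 120*(1/165)) = -30*(-167/13 + 8/11) = -30*(-1733/143) = 51990/143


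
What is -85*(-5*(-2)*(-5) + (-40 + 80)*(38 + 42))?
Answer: -267750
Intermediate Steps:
-85*(-5*(-2)*(-5) + (-40 + 80)*(38 + 42)) = -85*(10*(-5) + 40*80) = -85*(-50 + 3200) = -85*3150 = -267750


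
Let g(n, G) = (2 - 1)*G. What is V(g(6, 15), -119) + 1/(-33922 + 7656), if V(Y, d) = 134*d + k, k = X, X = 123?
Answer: -415606919/26266 ≈ -15823.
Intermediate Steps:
k = 123
g(n, G) = G (g(n, G) = 1*G = G)
V(Y, d) = 123 + 134*d (V(Y, d) = 134*d + 123 = 123 + 134*d)
V(g(6, 15), -119) + 1/(-33922 + 7656) = (123 + 134*(-119)) + 1/(-33922 + 7656) = (123 - 15946) + 1/(-26266) = -15823 - 1/26266 = -415606919/26266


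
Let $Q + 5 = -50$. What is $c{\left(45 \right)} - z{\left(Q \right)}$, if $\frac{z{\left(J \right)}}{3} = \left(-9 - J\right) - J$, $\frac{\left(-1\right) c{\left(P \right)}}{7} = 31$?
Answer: $-520$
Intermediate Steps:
$Q = -55$ ($Q = -5 - 50 = -55$)
$c{\left(P \right)} = -217$ ($c{\left(P \right)} = \left(-7\right) 31 = -217$)
$z{\left(J \right)} = -27 - 6 J$ ($z{\left(J \right)} = 3 \left(\left(-9 - J\right) - J\right) = 3 \left(-9 - 2 J\right) = -27 - 6 J$)
$c{\left(45 \right)} - z{\left(Q \right)} = -217 - \left(-27 - -330\right) = -217 - \left(-27 + 330\right) = -217 - 303 = -520$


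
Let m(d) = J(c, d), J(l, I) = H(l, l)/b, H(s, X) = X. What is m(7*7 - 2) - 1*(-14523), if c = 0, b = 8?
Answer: 14523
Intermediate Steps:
J(l, I) = l/8
m(d) = 0 (m(d) = (⅛)*0 = 0)
m(7*7 - 2) - 1*(-14523) = 0 - 1*(-14523) = 0 + 14523 = 14523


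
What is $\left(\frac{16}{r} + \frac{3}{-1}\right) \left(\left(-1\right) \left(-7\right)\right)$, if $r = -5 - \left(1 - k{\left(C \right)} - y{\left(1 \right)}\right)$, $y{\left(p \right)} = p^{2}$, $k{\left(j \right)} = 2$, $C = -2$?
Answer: $- \frac{175}{3} \approx -58.333$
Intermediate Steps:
$r = -3$ ($r = -5 + \left(\left(2 + 1^{2}\right) - 1\right) = -5 + \left(\left(2 + 1\right) - 1\right) = -5 + \left(3 - 1\right) = -5 + 2 = -3$)
$\left(\frac{16}{r} + \frac{3}{-1}\right) \left(\left(-1\right) \left(-7\right)\right) = \left(\frac{16}{-3} + \frac{3}{-1}\right) \left(\left(-1\right) \left(-7\right)\right) = \left(16 \left(- \frac{1}{3}\right) + 3 \left(-1\right)\right) 7 = \left(- \frac{16}{3} - 3\right) 7 = \left(- \frac{25}{3}\right) 7 = - \frac{175}{3}$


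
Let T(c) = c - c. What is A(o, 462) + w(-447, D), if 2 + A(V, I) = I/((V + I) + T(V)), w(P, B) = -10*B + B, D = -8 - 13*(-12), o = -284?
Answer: -118495/89 ≈ -1331.4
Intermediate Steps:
D = 148 (D = -8 + 156 = 148)
w(P, B) = -9*B
T(c) = 0
A(V, I) = -2 + I/(I + V) (A(V, I) = -2 + I/((V + I) + 0) = -2 + I/((I + V) + 0) = -2 + I/(I + V))
A(o, 462) + w(-447, D) = (-1*462 - 2*(-284))/(462 - 284) - 9*148 = (-462 + 568)/178 - 1332 = (1/178)*106 - 1332 = 53/89 - 1332 = -118495/89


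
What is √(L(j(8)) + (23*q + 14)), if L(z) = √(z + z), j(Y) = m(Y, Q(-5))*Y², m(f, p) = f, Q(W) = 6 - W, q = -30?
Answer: 2*I*√161 ≈ 25.377*I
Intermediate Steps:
j(Y) = Y³ (j(Y) = Y*Y² = Y³)
L(z) = √2*√z (L(z) = √(2*z) = √2*√z)
√(L(j(8)) + (23*q + 14)) = √(√2*√(8³) + (23*(-30) + 14)) = √(√2*√512 + (-690 + 14)) = √(√2*(16*√2) - 676) = √(32 - 676) = √(-644) = 2*I*√161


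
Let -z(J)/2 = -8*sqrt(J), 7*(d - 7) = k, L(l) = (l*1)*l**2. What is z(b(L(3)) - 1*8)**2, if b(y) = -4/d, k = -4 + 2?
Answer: -103424/47 ≈ -2200.5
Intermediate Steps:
L(l) = l**3 (L(l) = l*l**2 = l**3)
k = -2
d = 47/7 (d = 7 + (1/7)*(-2) = 7 - 2/7 = 47/7 ≈ 6.7143)
b(y) = -28/47 (b(y) = -4/47/7 = -4*7/47 = -28/47)
z(J) = 16*sqrt(J) (z(J) = -(-16)*sqrt(J) = 16*sqrt(J))
z(b(L(3)) - 1*8)**2 = (16*sqrt(-28/47 - 1*8))**2 = (16*sqrt(-28/47 - 8))**2 = (16*sqrt(-404/47))**2 = (16*(2*I*sqrt(4747)/47))**2 = (32*I*sqrt(4747)/47)**2 = -103424/47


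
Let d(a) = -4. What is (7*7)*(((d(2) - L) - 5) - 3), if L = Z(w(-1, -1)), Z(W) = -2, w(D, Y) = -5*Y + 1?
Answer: -490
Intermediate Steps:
w(D, Y) = 1 - 5*Y
L = -2
(7*7)*(((d(2) - L) - 5) - 3) = (7*7)*(((-4 - 1*(-2)) - 5) - 3) = 49*(((-4 + 2) - 5) - 3) = 49*((-2 - 5) - 3) = 49*(-7 - 3) = 49*(-10) = -490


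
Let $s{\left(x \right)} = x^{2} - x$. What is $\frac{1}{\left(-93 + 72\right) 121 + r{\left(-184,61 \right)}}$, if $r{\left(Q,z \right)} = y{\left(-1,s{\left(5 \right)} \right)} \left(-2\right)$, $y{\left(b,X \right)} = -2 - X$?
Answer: $- \frac{1}{2497} \approx -0.00040048$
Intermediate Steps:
$r{\left(Q,z \right)} = 44$ ($r{\left(Q,z \right)} = \left(-2 - 5 \left(-1 + 5\right)\right) \left(-2\right) = \left(-2 - 5 \cdot 4\right) \left(-2\right) = \left(-2 - 20\right) \left(-2\right) = \left(-22\right) \left(-2\right) = 44$)
$\frac{1}{\left(-93 + 72\right) 121 + r{\left(-184,61 \right)}} = \frac{1}{\left(-93 + 72\right) 121 + 44} = \frac{1}{\left(-21\right) 121 + 44} = \frac{1}{-2541 + 44} = \frac{1}{-2497} = - \frac{1}{2497}$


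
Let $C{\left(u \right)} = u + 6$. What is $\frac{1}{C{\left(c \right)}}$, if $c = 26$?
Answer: $\frac{1}{32} \approx 0.03125$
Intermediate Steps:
$C{\left(u \right)} = 6 + u$
$\frac{1}{C{\left(c \right)}} = \frac{1}{6 + 26} = \frac{1}{32}$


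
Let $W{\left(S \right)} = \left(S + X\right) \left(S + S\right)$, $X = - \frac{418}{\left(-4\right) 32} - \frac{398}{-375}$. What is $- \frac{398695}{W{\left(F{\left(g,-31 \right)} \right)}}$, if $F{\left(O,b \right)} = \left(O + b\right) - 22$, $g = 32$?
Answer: $- \frac{1594780000}{2801071} \approx -569.35$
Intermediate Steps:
$X = \frac{103847}{24000}$ ($X = - \frac{418}{-128} - - \frac{398}{375} = \left(-418\right) \left(- \frac{1}{128}\right) + \frac{398}{375} = \frac{209}{64} + \frac{398}{375} = \frac{103847}{24000} \approx 4.327$)
$F{\left(O,b \right)} = -22 + O + b$
$W{\left(S \right)} = 2 S \left(\frac{103847}{24000} + S\right)$ ($W{\left(S \right)} = \left(S + \frac{103847}{24000}\right) \left(S + S\right) = \left(\frac{103847}{24000} + S\right) 2 S = 2 S \left(\frac{103847}{24000} + S\right)$)
$- \frac{398695}{W{\left(F{\left(g,-31 \right)} \right)}} = - \frac{398695}{\frac{1}{12000} \left(-22 + 32 - 31\right) \left(103847 + 24000 \left(-22 + 32 - 31\right)\right)} = - \frac{398695}{\frac{1}{12000} \left(-21\right) \left(103847 + 24000 \left(-21\right)\right)} = - \frac{398695}{\frac{1}{12000} \left(-21\right) \left(103847 - 504000\right)} = - \frac{398695}{\frac{1}{12000} \left(-21\right) \left(-400153\right)} = - \frac{398695}{\frac{2801071}{4000}} = \left(-398695\right) \frac{4000}{2801071} = - \frac{1594780000}{2801071}$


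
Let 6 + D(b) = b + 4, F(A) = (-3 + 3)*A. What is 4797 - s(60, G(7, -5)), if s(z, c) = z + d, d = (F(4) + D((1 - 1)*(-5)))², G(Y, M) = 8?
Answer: 4733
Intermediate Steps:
F(A) = 0 (F(A) = 0*A = 0)
D(b) = -2 + b (D(b) = -6 + (b + 4) = -6 + (4 + b) = -2 + b)
d = 4 (d = (0 + (-2 + (1 - 1)*(-5)))² = (0 + (-2 + 0*(-5)))² = (0 + (-2 + 0))² = (0 - 2)² = (-2)² = 4)
s(z, c) = 4 + z (s(z, c) = z + 4 = 4 + z)
4797 - s(60, G(7, -5)) = 4797 - (4 + 60) = 4797 - 1*64 = 4797 - 64 = 4733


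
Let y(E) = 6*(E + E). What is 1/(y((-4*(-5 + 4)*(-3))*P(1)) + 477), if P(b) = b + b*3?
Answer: -1/99 ≈ -0.010101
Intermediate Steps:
P(b) = 4*b (P(b) = b + 3*b = 4*b)
y(E) = 12*E (y(E) = 6*(2*E) = 12*E)
1/(y((-4*(-5 + 4)*(-3))*P(1)) + 477) = 1/(12*((-4*(-5 + 4)*(-3))*(4*1)) + 477) = 1/(12*((-4*(-1)*(-3))*4) + 477) = 1/(12*((4*(-3))*4) + 477) = 1/(12*(-12*4) + 477) = 1/(12*(-48) + 477) = 1/(-576 + 477) = 1/(-99) = -1/99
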